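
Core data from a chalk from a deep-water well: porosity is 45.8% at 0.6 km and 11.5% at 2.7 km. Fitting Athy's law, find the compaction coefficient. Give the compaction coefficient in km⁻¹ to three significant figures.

0.658 km⁻¹

Athy: n(d) = n₀ e^(−cd) ⇒ n₁/n₂ = e^{c(d₂−d₁)} ⇒ c = ln(n₁/n₂)/(d₂−d₁)
c = ln(0.458/0.115) / (2.7 − 0.6) = ln(3.983) / 2.1 = 1.3819 / 2.1 = 0.6581 km⁻¹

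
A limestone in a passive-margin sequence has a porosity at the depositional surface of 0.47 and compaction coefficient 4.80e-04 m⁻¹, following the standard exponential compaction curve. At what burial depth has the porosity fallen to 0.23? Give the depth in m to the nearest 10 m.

1490 m

Working in km (1 km = 1000 m; c in km⁻¹ = c in m⁻¹ × 1000):
Invert Athy's law: Z = ln(φ₀/φ) / c
Z = ln(0.47/0.23) / 0.48 = ln(2.043) / 0.48 = 0.7147 / 0.48 = 1.489 km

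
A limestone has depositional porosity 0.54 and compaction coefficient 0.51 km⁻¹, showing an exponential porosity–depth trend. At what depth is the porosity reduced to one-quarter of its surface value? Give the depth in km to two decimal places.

2.72 km

φ/φ₀ = 1/4 ⇒ exp(−β·d) = 1/4 ⇒ d = ln(4) / β
d = 1.3863 / 0.51 = 2.718 km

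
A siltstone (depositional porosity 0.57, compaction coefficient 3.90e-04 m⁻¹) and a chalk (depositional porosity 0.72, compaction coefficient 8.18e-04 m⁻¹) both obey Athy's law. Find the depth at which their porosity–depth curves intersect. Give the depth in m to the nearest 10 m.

550 m

Working in km (1 km = 1000 m; β in km⁻¹ = β in m⁻¹ × 1000):
Set φ₀ₐ e^(−βₐd) = φ₀ᵦ e^(−βᵦd) ⇒ ln(φ₀ₐ/φ₀ᵦ) = (βₐ − βᵦ)·d
d = ln(0.57/0.72) / (0.39 − 0.818) = -0.2336 / -0.428 = 0.546 km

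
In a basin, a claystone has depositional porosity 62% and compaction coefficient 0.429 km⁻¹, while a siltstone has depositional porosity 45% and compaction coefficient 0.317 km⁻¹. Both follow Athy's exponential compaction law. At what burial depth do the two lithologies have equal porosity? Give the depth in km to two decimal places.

2.86 km

Set n₀ₐ e^(−cₐZ) = n₀ᵦ e^(−cᵦZ) ⇒ ln(n₀ₐ/n₀ᵦ) = (cₐ − cᵦ)·Z
Z = ln(0.62/0.45) / (0.429 − 0.317) = 0.3205 / 0.112 = 2.861 km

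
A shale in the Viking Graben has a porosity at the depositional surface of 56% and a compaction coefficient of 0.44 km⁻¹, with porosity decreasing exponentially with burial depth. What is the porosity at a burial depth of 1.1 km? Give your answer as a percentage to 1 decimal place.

34.5%

phi = phi₀·exp(−k·Z) = 0.56 × exp(−0.44 × 1.1) = 0.56 × exp(−0.484)
  = 0.56 × 0.6163 = 0.3451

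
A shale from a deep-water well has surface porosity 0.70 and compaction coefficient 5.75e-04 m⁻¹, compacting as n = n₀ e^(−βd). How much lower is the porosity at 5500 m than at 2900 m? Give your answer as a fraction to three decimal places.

Working in km (1 km = 1000 m; β in km⁻¹ = β in m⁻¹ × 1000):
n(2.9) = 0.7·e^(−0.575×2.9) = 0.1321
n(5.5) = 0.7·e^(−0.575×5.5) = 0.0296
Δn = 0.1321 − 0.0296 = 0.1025

0.102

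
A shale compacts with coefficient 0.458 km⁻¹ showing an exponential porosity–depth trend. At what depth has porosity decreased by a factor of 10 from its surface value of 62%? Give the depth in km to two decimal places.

phi/phi₀ = 1/10 ⇒ exp(−k·z) = 1/10 ⇒ z = ln(10) / k
z = 2.3026 / 0.458 = 5.027 km

5.03 km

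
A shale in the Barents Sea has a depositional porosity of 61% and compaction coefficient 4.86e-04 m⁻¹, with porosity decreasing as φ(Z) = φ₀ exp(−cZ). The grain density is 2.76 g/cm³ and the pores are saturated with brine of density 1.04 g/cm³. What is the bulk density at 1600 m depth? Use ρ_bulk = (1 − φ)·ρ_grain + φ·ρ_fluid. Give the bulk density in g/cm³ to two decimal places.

Working in km (1 km = 1000 m; c in km⁻¹ = c in m⁻¹ × 1000):
Porosity at depth: φ = 0.61·exp(−0.486×1.6) = 0.61×0.4595 = 0.2803
Bulk density: ρ_b = (1−φ)ρ_g + φ·ρ_f = 0.7197×2.76 + 0.2803×1.04
       = 1.986 + 0.292 = 2.278 g/cm³

2.28 g/cm³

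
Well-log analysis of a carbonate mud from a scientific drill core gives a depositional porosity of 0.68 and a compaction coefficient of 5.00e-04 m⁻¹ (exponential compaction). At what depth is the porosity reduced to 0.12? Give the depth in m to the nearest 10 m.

3470 m

Working in km (1 km = 1000 m; k in km⁻¹ = k in m⁻¹ × 1000):
Invert Athy's law: Z = ln(n₀/n) / k
Z = ln(0.68/0.12) / 0.5 = ln(5.667) / 0.5 = 1.7346 / 0.5 = 3.469 km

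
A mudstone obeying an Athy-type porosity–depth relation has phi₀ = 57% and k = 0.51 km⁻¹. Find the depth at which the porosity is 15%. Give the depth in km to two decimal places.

Invert Athy's law: d = ln(phi₀/phi) / k
d = ln(0.57/0.15) / 0.51 = ln(3.8) / 0.51 = 1.3350 / 0.51 = 2.618 km

2.62 km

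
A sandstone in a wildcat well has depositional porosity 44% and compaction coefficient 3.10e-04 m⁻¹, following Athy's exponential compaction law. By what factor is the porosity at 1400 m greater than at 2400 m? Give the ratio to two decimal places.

Working in km (1 km = 1000 m; k in km⁻¹ = k in m⁻¹ × 1000):
φ(Z₁)/φ(Z₂) = e^(−k·Z₁)/e^(−k·Z₂) = e^{k(Z₂−Z₁)}
= exp(0.31 × 1) = exp(0.31) = 1.3634

1.36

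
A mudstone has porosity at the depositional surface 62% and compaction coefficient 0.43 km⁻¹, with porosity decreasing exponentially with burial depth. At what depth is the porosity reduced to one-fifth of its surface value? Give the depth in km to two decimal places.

3.74 km

φ/φ₀ = 1/5 ⇒ exp(−β·z) = 1/5 ⇒ z = ln(5) / β
z = 1.6094 / 0.43 = 3.743 km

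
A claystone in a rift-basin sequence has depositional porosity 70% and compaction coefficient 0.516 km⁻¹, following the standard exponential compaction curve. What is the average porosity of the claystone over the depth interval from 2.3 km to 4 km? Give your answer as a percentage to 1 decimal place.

14.2%

⟨phi⟩ = (1/(d₂−d₁)) ∫ phi₀ e^(−βd) dd = phi₀·(e^(−β·d₁) − e^(−β·d₂)) / (β·(d₂−d₁))
e^(−0.516×2.3) = 0.3052; e^(−0.516×4) = 0.1269
⟨phi⟩ = 0.7 × (0.3052 − 0.1269) / (0.516 × 1.7) = 0.7 × 0.2032 = 0.1422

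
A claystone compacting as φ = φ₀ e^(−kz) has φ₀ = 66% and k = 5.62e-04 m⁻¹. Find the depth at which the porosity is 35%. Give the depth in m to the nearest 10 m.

1130 m

Working in km (1 km = 1000 m; k in km⁻¹ = k in m⁻¹ × 1000):
Invert Athy's law: z = ln(φ₀/φ) / k
z = ln(0.66/0.35) / 0.562 = ln(1.886) / 0.562 = 0.6343 / 0.562 = 1.129 km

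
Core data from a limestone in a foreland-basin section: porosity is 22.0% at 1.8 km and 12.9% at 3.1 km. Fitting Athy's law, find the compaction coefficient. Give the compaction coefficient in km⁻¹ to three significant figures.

0.411 km⁻¹

Athy: φ(d) = φ₀ e^(−βd) ⇒ φ₁/φ₂ = e^{β(d₂−d₁)} ⇒ β = ln(φ₁/φ₂)/(d₂−d₁)
β = ln(0.22/0.129) / (3.1 − 1.8) = ln(1.705) / 1.3 = 0.5338 / 1.3 = 0.4106 km⁻¹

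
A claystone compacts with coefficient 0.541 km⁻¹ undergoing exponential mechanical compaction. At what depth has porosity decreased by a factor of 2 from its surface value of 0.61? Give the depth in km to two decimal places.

1.28 km

φ/φ₀ = 1/2 ⇒ exp(−c·d) = 1/2 ⇒ d = ln(2) / c
d = 0.6931 / 0.541 = 1.281 km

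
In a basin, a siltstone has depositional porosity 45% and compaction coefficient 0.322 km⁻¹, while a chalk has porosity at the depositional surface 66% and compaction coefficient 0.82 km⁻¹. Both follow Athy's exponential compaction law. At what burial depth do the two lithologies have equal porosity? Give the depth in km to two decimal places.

Set φ₀ₐ e^(−cₐz) = φ₀ᵦ e^(−cᵦz) ⇒ ln(φ₀ₐ/φ₀ᵦ) = (cₐ − cᵦ)·z
z = ln(0.45/0.66) / (0.322 − 0.82) = -0.3830 / -0.498 = 0.769 km

0.77 km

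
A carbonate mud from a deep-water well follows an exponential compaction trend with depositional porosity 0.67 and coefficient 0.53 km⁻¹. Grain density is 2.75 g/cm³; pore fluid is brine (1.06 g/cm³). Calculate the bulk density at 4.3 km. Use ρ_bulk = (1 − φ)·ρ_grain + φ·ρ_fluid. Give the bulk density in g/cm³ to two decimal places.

Porosity at depth: n = 0.67·exp(−0.53×4.3) = 0.67×0.1024 = 0.0686
Bulk density: ρ_b = (1−n)ρ_g + n·ρ_f = 0.9314×2.75 + 0.0686×1.06
       = 2.561 + 0.073 = 2.634 g/cm³

2.63 g/cm³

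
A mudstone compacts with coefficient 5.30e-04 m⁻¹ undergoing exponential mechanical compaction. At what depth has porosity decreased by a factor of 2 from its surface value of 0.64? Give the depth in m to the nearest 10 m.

1310 m

Working in km (1 km = 1000 m; c in km⁻¹ = c in m⁻¹ × 1000):
n/n₀ = 1/2 ⇒ exp(−c·d) = 1/2 ⇒ d = ln(2) / c
d = 0.6931 / 0.53 = 1.308 km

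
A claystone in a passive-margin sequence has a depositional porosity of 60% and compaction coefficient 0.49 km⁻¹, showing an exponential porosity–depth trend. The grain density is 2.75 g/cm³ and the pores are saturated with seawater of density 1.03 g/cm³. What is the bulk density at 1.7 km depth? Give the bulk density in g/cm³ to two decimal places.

Porosity at depth: φ = 0.6·exp(−0.49×1.7) = 0.6×0.4347 = 0.2608
Bulk density: ρ_b = (1−φ)ρ_g + φ·ρ_f = 0.7392×2.75 + 0.2608×1.03
       = 2.033 + 0.269 = 2.301 g/cm³

2.30 g/cm³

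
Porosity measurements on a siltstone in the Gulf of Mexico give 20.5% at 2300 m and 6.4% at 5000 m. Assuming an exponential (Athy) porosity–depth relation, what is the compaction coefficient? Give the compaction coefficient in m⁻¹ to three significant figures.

Working in km (1 km = 1000 m; c in km⁻¹ = c in m⁻¹ × 1000):
Athy: n(z) = n₀ e^(−cz) ⇒ n₁/n₂ = e^{c(z₂−z₁)} ⇒ c = ln(n₁/n₂)/(z₂−z₁)
c = ln(0.205/0.064) / (5 − 2.3) = ln(3.203) / 2.7 = 1.1641 / 2.7 = 0.4312 km⁻¹

0.000431 m⁻¹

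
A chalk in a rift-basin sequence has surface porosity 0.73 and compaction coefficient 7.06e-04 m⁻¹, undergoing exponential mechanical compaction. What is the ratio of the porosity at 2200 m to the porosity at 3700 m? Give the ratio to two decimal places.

Working in km (1 km = 1000 m; c in km⁻¹ = c in m⁻¹ × 1000):
φ(d₁)/φ(d₂) = e^(−c·d₁)/e^(−c·d₂) = e^{c(d₂−d₁)}
= exp(0.706 × 1.5) = exp(1.059) = 2.8835

2.88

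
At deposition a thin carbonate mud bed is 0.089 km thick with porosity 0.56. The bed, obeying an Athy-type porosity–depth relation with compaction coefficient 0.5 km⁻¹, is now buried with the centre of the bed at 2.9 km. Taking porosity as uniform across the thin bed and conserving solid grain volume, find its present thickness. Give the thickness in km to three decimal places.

Porosity at 2.9 km: φ = 0.56·exp(−0.5×2.9) = 0.1314
Solid-volume conservation: h(1−φ) = h₀(1−φ₀) ⇒ h = h₀·(1−φ₀)/(1−φ)
h = 0.089 × (1 − 0.56)/(1 − 0.1314) = 0.089 × 0.5065 = 0.0451 km

0.045 km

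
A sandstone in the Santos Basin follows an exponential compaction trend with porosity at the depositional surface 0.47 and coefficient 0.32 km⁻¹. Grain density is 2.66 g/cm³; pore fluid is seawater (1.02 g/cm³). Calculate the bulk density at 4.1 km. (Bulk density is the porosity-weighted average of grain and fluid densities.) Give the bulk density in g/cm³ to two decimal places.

2.45 g/cm³

Porosity at depth: n = 0.47·exp(−0.32×4.1) = 0.47×0.2693 = 0.1266
Bulk density: ρ_b = (1−n)ρ_g + n·ρ_f = 0.8734×2.66 + 0.1266×1.02
       = 2.323 + 0.129 = 2.452 g/cm³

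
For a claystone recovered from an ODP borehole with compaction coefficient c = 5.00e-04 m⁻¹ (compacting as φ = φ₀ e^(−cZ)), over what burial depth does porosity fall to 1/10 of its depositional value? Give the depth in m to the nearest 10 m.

Working in km (1 km = 1000 m; c in km⁻¹ = c in m⁻¹ × 1000):
φ/φ₀ = 1/10 ⇒ exp(−c·Z) = 1/10 ⇒ Z = ln(10) / c
Z = 2.3026 / 0.5 = 4.605 km

4610 m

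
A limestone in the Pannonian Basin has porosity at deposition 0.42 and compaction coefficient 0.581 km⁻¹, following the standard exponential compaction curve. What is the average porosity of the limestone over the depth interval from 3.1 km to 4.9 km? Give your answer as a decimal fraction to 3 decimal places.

⟨φ⟩ = (1/(Z₂−Z₁)) ∫ φ₀ e^(−cZ) dZ = φ₀·(e^(−c·Z₁) − e^(−c·Z₂)) / (c·(Z₂−Z₁))
e^(−0.581×3.1) = 0.1651; e^(−0.581×4.9) = 0.0580
⟨φ⟩ = 0.42 × (0.1651 − 0.0580) / (0.581 × 1.8) = 0.42 × 0.1024 = 0.0430

0.043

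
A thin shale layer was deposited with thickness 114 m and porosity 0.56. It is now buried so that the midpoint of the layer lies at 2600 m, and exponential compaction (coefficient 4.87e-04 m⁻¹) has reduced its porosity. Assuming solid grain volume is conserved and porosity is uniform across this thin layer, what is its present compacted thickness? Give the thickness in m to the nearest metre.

60 m

Working in km (1 km = 1000 m; k in km⁻¹ = k in m⁻¹ × 1000):
Porosity at 2.6 km: phi = 0.56·exp(−0.487×2.6) = 0.1579
Solid-volume conservation: h(1−phi) = h₀(1−phi₀) ⇒ h = h₀·(1−phi₀)/(1−phi)
h = 0.114 × (1 − 0.56)/(1 − 0.1579) = 0.114 × 0.5225 = 0.0596 km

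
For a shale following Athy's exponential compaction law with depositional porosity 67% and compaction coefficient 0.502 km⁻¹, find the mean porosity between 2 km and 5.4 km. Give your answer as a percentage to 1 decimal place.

⟨φ⟩ = (1/(d₂−d₁)) ∫ φ₀ e^(−cd) dd = φ₀·(e^(−c·d₁) − e^(−c·d₂)) / (c·(d₂−d₁))
e^(−0.502×2) = 0.3664; e^(−0.502×5.4) = 0.0665
⟨φ⟩ = 0.67 × (0.3664 − 0.0665) / (0.502 × 3.4) = 0.67 × 0.1757 = 0.1177

11.8%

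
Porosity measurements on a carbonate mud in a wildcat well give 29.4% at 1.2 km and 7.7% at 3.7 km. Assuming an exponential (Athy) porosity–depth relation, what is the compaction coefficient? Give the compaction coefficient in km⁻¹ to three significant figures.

Athy: φ(z) = φ₀ e^(−βz) ⇒ φ₁/φ₂ = e^{β(z₂−z₁)} ⇒ β = ln(φ₁/φ₂)/(z₂−z₁)
β = ln(0.294/0.077) / (3.7 − 1.2) = ln(3.818) / 2.5 = 1.3398 / 2.5 = 0.5359 km⁻¹

0.536 km⁻¹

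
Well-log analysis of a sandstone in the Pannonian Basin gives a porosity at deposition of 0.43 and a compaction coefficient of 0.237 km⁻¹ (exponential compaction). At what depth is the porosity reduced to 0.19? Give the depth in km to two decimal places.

3.45 km

Invert Athy's law: z = ln(n₀/n) / c
z = ln(0.43/0.19) / 0.237 = ln(2.263) / 0.237 = 0.8168 / 0.237 = 3.446 km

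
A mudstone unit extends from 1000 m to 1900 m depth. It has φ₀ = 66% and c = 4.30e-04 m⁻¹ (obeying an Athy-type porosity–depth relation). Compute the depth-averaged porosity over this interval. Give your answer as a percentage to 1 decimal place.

35.6%

Working in km (1 km = 1000 m; c in km⁻¹ = c in m⁻¹ × 1000):
⟨φ⟩ = (1/(Z₂−Z₁)) ∫ φ₀ e^(−cZ) dZ = φ₀·(e^(−c·Z₁) − e^(−c·Z₂)) / (c·(Z₂−Z₁))
e^(−0.43×1) = 0.6505; e^(−0.43×1.9) = 0.4418
⟨φ⟩ = 0.66 × (0.6505 − 0.4418) / (0.43 × 0.9) = 0.66 × 0.5394 = 0.3560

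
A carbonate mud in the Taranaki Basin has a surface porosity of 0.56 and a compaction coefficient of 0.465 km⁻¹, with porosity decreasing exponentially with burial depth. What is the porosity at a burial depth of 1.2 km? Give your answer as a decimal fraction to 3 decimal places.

0.321

phi = phi₀·exp(−β·d) = 0.56 × exp(−0.465 × 1.2) = 0.56 × exp(−0.558)
  = 0.56 × 0.5724 = 0.3205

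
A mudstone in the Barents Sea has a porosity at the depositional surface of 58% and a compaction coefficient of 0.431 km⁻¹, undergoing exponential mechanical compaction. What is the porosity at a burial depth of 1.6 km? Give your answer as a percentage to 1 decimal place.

n = n₀·exp(−c·Z) = 0.58 × exp(−0.431 × 1.6) = 0.58 × exp(−0.6896)
  = 0.58 × 0.5018 = 0.2910

29.1%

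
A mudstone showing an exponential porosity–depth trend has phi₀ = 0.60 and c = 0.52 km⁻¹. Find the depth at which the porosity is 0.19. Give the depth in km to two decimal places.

2.21 km

Invert Athy's law: z = ln(phi₀/phi) / c
z = ln(0.6/0.19) / 0.52 = ln(3.158) / 0.52 = 1.1499 / 0.52 = 2.211 km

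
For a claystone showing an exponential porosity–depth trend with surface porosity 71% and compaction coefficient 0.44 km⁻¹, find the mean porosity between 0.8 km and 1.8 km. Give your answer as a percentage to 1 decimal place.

⟨n⟩ = (1/(z₂−z₁)) ∫ n₀ e^(−βz) dz = n₀·(e^(−β·z₁) − e^(−β·z₂)) / (β·(z₂−z₁))
e^(−0.44×0.8) = 0.7033; e^(−0.44×1.8) = 0.4529
⟨n⟩ = 0.71 × (0.7033 − 0.4529) / (0.44 × 1) = 0.71 × 0.5690 = 0.4040

40.4%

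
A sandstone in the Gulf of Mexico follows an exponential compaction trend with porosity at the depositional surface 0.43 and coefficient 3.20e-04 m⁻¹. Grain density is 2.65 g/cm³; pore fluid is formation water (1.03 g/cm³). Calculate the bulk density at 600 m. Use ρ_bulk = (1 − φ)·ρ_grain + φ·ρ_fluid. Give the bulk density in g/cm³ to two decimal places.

Working in km (1 km = 1000 m; c in km⁻¹ = c in m⁻¹ × 1000):
Porosity at depth: phi = 0.43·exp(−0.32×0.6) = 0.43×0.8253 = 0.3549
Bulk density: ρ_b = (1−phi)ρ_g + phi·ρ_f = 0.6451×2.65 + 0.3549×1.03
       = 1.710 + 0.366 = 2.075 g/cm³

2.08 g/cm³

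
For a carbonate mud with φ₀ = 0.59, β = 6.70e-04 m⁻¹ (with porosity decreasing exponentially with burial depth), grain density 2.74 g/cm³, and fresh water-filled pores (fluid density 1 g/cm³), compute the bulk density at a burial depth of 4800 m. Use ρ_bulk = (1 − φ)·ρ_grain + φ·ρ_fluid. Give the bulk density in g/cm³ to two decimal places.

2.70 g/cm³

Working in km (1 km = 1000 m; β in km⁻¹ = β in m⁻¹ × 1000):
Porosity at depth: φ = 0.59·exp(−0.67×4.8) = 0.59×0.0401 = 0.0237
Bulk density: ρ_b = (1−φ)ρ_g + φ·ρ_f = 0.9763×2.74 + 0.0237×1
       = 2.675 + 0.024 = 2.699 g/cm³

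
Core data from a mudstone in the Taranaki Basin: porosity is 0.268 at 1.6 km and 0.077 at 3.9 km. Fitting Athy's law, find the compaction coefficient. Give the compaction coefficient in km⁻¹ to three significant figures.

Athy: φ(Z) = φ₀ e^(−kZ) ⇒ φ₁/φ₂ = e^{k(Z₂−Z₁)} ⇒ k = ln(φ₁/φ₂)/(Z₂−Z₁)
k = ln(0.268/0.077) / (3.9 − 1.6) = ln(3.481) / 2.3 = 1.2472 / 2.3 = 0.5423 km⁻¹

0.542 km⁻¹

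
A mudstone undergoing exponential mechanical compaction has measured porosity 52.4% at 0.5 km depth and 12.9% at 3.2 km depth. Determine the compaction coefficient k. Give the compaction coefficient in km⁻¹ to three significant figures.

Athy: phi(d) = phi₀ e^(−kd) ⇒ phi₁/phi₂ = e^{k(d₂−d₁)} ⇒ k = ln(phi₁/phi₂)/(d₂−d₁)
k = ln(0.524/0.129) / (3.2 − 0.5) = ln(4.062) / 2.7 = 1.4017 / 2.7 = 0.5191 km⁻¹

0.519 km⁻¹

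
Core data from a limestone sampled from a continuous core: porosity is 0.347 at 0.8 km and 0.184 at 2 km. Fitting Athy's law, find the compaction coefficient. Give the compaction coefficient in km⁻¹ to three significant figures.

0.529 km⁻¹

Athy: phi(z) = phi₀ e^(−kz) ⇒ phi₁/phi₂ = e^{k(z₂−z₁)} ⇒ k = ln(phi₁/phi₂)/(z₂−z₁)
k = ln(0.347/0.184) / (2 − 0.8) = ln(1.886) / 1.2 = 0.6344 / 1.2 = 0.5287 km⁻¹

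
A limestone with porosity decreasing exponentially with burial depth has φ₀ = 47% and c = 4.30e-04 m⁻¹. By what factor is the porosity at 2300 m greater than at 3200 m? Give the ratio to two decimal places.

Working in km (1 km = 1000 m; c in km⁻¹ = c in m⁻¹ × 1000):
φ(d₁)/φ(d₂) = e^(−c·d₁)/e^(−c·d₂) = e^{c(d₂−d₁)}
= exp(0.43 × 0.9) = exp(0.387) = 1.4726

1.47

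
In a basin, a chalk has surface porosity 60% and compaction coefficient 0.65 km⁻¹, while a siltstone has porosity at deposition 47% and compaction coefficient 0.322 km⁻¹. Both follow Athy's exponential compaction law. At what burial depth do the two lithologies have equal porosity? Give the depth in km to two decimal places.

Set n₀ₐ e^(−cₐz) = n₀ᵦ e^(−cᵦz) ⇒ ln(n₀ₐ/n₀ᵦ) = (cₐ − cᵦ)·z
z = ln(0.6/0.47) / (0.65 − 0.322) = 0.2442 / 0.328 = 0.745 km

0.74 km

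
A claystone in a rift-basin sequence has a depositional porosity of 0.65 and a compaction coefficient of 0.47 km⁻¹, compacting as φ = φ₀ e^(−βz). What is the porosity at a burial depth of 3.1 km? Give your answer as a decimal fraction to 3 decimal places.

φ = φ₀·exp(−β·z) = 0.65 × exp(−0.47 × 3.1) = 0.65 × exp(−1.457)
  = 0.65 × 0.2329 = 0.1514

0.151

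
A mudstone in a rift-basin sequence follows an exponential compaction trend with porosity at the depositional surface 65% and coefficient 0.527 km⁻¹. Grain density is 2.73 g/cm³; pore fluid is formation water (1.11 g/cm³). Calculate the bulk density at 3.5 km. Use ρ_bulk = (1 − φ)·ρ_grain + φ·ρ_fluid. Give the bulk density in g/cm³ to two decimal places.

2.56 g/cm³

Porosity at depth: φ = 0.65·exp(−0.527×3.5) = 0.65×0.1581 = 0.1028
Bulk density: ρ_b = (1−φ)ρ_g + φ·ρ_f = 0.8972×2.73 + 0.1028×1.11
       = 2.449 + 0.114 = 2.564 g/cm³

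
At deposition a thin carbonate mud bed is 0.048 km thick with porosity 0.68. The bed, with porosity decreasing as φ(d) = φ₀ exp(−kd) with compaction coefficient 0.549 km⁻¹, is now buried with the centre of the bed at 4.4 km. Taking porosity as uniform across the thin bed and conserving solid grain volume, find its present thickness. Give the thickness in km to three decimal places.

0.016 km

Porosity at 4.4 km: φ = 0.68·exp(−0.549×4.4) = 0.0607
Solid-volume conservation: h(1−φ) = h₀(1−φ₀) ⇒ h = h₀·(1−φ₀)/(1−φ)
h = 0.048 × (1 − 0.68)/(1 − 0.0607) = 0.048 × 0.3407 = 0.0164 km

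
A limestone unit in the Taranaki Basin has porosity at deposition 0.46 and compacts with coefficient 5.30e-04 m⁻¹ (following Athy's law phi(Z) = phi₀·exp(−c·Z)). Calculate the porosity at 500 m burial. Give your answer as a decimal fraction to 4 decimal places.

Working in km (1 km = 1000 m; c in km⁻¹ = c in m⁻¹ × 1000):
phi = phi₀·exp(−c·Z) = 0.46 × exp(−0.53 × 0.5) = 0.46 × exp(−0.265)
  = 0.46 × 0.7672 = 0.3529

0.3529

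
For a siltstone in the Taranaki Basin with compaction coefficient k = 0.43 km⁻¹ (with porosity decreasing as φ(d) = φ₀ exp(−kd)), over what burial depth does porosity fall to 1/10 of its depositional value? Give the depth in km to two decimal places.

φ/φ₀ = 1/10 ⇒ exp(−k·d) = 1/10 ⇒ d = ln(10) / k
d = 2.3026 / 0.43 = 5.355 km

5.35 km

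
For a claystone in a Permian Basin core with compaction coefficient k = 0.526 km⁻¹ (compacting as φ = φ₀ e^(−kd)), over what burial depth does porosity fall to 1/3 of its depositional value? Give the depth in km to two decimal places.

φ/φ₀ = 1/3 ⇒ exp(−k·d) = 1/3 ⇒ d = ln(3) / k
d = 1.0986 / 0.526 = 2.089 km

2.09 km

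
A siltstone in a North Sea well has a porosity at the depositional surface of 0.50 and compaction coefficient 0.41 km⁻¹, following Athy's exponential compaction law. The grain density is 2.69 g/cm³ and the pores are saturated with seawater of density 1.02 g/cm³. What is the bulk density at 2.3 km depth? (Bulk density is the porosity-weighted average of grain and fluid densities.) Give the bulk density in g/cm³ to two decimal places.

2.36 g/cm³

Porosity at depth: n = 0.5·exp(−0.41×2.3) = 0.5×0.3895 = 0.1947
Bulk density: ρ_b = (1−n)ρ_g + n·ρ_f = 0.8053×2.69 + 0.1947×1.02
       = 2.166 + 0.199 = 2.365 g/cm³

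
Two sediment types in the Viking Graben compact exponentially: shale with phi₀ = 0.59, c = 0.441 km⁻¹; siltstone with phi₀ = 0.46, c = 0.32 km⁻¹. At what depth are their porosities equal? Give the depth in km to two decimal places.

Set phi₀ₐ e^(−cₐz) = phi₀ᵦ e^(−cᵦz) ⇒ ln(phi₀ₐ/phi₀ᵦ) = (cₐ − cᵦ)·z
z = ln(0.59/0.46) / (0.441 − 0.32) = 0.2489 / 0.121 = 2.057 km

2.06 km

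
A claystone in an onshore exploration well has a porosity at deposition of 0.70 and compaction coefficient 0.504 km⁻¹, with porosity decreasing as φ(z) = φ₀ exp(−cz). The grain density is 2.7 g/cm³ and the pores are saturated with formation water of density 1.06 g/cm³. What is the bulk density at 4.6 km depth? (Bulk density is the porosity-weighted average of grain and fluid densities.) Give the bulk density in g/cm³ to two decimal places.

2.59 g/cm³

Porosity at depth: φ = 0.7·exp(−0.504×4.6) = 0.7×0.0984 = 0.0689
Bulk density: ρ_b = (1−φ)ρ_g + φ·ρ_f = 0.9311×2.7 + 0.0689×1.06
       = 2.514 + 0.073 = 2.587 g/cm³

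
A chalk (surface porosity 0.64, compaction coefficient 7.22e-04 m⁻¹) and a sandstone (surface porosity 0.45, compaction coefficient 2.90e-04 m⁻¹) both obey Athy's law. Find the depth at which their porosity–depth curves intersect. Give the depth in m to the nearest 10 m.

Working in km (1 km = 1000 m; c in km⁻¹ = c in m⁻¹ × 1000):
Set n₀ₐ e^(−cₐz) = n₀ᵦ e^(−cᵦz) ⇒ ln(n₀ₐ/n₀ᵦ) = (cₐ − cᵦ)·z
z = ln(0.64/0.45) / (0.722 − 0.29) = 0.3522 / 0.432 = 0.815 km

820 m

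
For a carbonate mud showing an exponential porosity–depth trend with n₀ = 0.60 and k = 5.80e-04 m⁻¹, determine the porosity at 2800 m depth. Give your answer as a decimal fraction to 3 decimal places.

0.118

Working in km (1 km = 1000 m; k in km⁻¹ = k in m⁻¹ × 1000):
n = n₀·exp(−k·z) = 0.6 × exp(−0.58 × 2.8) = 0.6 × exp(−1.624)
  = 0.6 × 0.1971 = 0.1183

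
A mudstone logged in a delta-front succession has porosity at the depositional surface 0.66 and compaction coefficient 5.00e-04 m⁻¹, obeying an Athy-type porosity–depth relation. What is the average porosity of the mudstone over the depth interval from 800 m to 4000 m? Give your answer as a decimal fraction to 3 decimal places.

Working in km (1 km = 1000 m; c in km⁻¹ = c in m⁻¹ × 1000):
⟨n⟩ = (1/(Z₂−Z₁)) ∫ n₀ e^(−cZ) dZ = n₀·(e^(−c·Z₁) − e^(−c·Z₂)) / (c·(Z₂−Z₁))
e^(−0.5×0.8) = 0.6703; e^(−0.5×4) = 0.1353
⟨n⟩ = 0.66 × (0.6703 − 0.1353) / (0.5 × 3.2) = 0.66 × 0.3344 = 0.2207

0.221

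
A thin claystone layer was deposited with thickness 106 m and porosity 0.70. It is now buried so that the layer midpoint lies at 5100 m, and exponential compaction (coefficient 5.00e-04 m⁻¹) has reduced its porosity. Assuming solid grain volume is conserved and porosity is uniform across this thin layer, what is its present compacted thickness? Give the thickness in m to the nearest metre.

Working in km (1 km = 1000 m; c in km⁻¹ = c in m⁻¹ × 1000):
Porosity at 5.1 km: φ = 0.7·exp(−0.5×5.1) = 0.0547
Solid-volume conservation: h(1−φ) = h₀(1−φ₀) ⇒ h = h₀·(1−φ₀)/(1−φ)
h = 0.106 × (1 − 0.7)/(1 − 0.0547) = 0.106 × 0.3173 = 0.0336 km

34 m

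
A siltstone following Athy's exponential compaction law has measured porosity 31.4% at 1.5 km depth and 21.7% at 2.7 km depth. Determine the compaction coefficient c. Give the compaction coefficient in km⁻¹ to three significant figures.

0.308 km⁻¹

Athy: n(Z) = n₀ e^(−cZ) ⇒ n₁/n₂ = e^{c(Z₂−Z₁)} ⇒ c = ln(n₁/n₂)/(Z₂−Z₁)
c = ln(0.314/0.217) / (2.7 − 1.5) = ln(1.447) / 1.2 = 0.3695 / 1.2 = 0.3079 km⁻¹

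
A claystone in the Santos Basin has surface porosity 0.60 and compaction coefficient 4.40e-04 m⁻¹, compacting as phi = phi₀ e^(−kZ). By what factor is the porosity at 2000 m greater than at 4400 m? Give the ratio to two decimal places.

Working in km (1 km = 1000 m; k in km⁻¹ = k in m⁻¹ × 1000):
phi(Z₁)/phi(Z₂) = e^(−k·Z₁)/e^(−k·Z₂) = e^{k(Z₂−Z₁)}
= exp(0.44 × 2.4) = exp(1.056) = 2.8748

2.87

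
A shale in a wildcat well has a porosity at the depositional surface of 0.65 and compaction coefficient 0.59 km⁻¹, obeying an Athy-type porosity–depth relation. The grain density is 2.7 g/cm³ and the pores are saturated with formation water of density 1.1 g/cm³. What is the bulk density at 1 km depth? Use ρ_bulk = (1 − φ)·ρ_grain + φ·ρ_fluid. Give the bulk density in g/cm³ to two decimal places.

2.12 g/cm³

Porosity at depth: φ = 0.65·exp(−0.59×1) = 0.65×0.5543 = 0.3603
Bulk density: ρ_b = (1−φ)ρ_g + φ·ρ_f = 0.6397×2.7 + 0.3603×1.1
       = 1.727 + 0.396 = 2.123 g/cm³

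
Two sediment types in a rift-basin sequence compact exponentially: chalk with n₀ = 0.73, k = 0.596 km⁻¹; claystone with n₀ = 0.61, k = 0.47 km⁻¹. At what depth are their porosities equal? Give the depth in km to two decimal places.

Set n₀ₐ e^(−kₐd) = n₀ᵦ e^(−kᵦd) ⇒ ln(n₀ₐ/n₀ᵦ) = (kₐ − kᵦ)·d
d = ln(0.73/0.61) / (0.596 − 0.47) = 0.1796 / 0.126 = 1.425 km

1.43 km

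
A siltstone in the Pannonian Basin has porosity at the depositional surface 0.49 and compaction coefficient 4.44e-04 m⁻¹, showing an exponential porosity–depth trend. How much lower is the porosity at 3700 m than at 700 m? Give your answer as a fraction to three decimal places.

0.264

Working in km (1 km = 1000 m; k in km⁻¹ = k in m⁻¹ × 1000):
φ(0.7) = 0.49·e^(−0.444×0.7) = 0.3591
φ(3.7) = 0.49·e^(−0.444×3.7) = 0.0948
Δφ = 0.3591 − 0.0948 = 0.2643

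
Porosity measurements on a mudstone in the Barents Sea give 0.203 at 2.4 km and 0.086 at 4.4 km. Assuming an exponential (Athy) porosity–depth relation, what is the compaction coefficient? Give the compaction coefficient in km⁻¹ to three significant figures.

Athy: φ(d) = φ₀ e^(−βd) ⇒ φ₁/φ₂ = e^{β(d₂−d₁)} ⇒ β = ln(φ₁/φ₂)/(d₂−d₁)
β = ln(0.203/0.086) / (4.4 − 2.4) = ln(2.36) / 2 = 0.8589 / 2 = 0.4294 km⁻¹

0.429 km⁻¹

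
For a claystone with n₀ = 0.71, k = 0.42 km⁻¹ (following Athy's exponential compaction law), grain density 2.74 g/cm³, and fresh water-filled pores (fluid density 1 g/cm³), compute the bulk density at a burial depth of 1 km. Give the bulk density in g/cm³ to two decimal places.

Porosity at depth: n = 0.71·exp(−0.42×1) = 0.71×0.6570 = 0.4665
Bulk density: ρ_b = (1−n)ρ_g + n·ρ_f = 0.5335×2.74 + 0.4665×1
       = 1.462 + 0.467 = 1.928 g/cm³

1.93 g/cm³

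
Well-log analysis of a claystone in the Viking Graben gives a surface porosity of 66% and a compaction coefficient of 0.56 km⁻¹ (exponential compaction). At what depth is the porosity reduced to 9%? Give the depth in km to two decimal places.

3.56 km

Invert Athy's law: d = ln(n₀/n) / β
d = ln(0.66/0.09) / 0.56 = ln(7.333) / 0.56 = 1.9924 / 0.56 = 3.558 km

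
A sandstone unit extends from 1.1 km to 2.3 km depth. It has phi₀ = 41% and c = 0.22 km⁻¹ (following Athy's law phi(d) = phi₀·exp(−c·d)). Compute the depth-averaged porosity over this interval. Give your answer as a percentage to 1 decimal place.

28.3%

⟨phi⟩ = (1/(d₂−d₁)) ∫ phi₀ e^(−cd) dd = phi₀·(e^(−c·d₁) − e^(−c·d₂)) / (c·(d₂−d₁))
e^(−0.22×1.1) = 0.7851; e^(−0.22×2.3) = 0.6029
⟨phi⟩ = 0.41 × (0.7851 − 0.6029) / (0.22 × 1.2) = 0.41 × 0.6900 = 0.2829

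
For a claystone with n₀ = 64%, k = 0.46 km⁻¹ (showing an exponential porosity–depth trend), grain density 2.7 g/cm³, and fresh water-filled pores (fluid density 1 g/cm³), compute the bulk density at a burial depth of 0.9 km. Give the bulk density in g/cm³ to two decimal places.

1.98 g/cm³

Porosity at depth: n = 0.64·exp(−0.46×0.9) = 0.64×0.6610 = 0.4230
Bulk density: ρ_b = (1−n)ρ_g + n·ρ_f = 0.5770×2.7 + 0.4230×1
       = 1.558 + 0.423 = 1.981 g/cm³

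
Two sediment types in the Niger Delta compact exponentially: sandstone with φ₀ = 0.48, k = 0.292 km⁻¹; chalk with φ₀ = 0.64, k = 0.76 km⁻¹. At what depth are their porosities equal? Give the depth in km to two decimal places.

0.61 km

Set φ₀ₐ e^(−kₐd) = φ₀ᵦ e^(−kᵦd) ⇒ ln(φ₀ₐ/φ₀ᵦ) = (kₐ − kᵦ)·d
d = ln(0.48/0.64) / (0.292 − 0.76) = -0.2877 / -0.468 = 0.615 km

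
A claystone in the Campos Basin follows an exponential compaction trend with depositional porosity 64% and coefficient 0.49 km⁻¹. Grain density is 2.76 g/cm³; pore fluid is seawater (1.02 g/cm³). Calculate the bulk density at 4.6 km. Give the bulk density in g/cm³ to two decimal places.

Porosity at depth: phi = 0.64·exp(−0.49×4.6) = 0.64×0.1050 = 0.0672
Bulk density: ρ_b = (1−phi)ρ_g + phi·ρ_f = 0.9328×2.76 + 0.0672×1.02
       = 2.575 + 0.069 = 2.643 g/cm³

2.64 g/cm³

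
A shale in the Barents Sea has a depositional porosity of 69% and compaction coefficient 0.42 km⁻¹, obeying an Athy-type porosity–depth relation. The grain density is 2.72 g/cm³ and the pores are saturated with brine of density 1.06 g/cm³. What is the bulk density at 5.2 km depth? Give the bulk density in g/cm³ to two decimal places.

Porosity at depth: phi = 0.69·exp(−0.42×5.2) = 0.69×0.1126 = 0.0777
Bulk density: ρ_b = (1−phi)ρ_g + phi·ρ_f = 0.9223×2.72 + 0.0777×1.06
       = 2.509 + 0.082 = 2.591 g/cm³

2.59 g/cm³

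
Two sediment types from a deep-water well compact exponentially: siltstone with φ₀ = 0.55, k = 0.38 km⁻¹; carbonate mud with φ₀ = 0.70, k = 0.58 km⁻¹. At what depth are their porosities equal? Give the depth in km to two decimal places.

1.21 km

Set φ₀ₐ e^(−kₐd) = φ₀ᵦ e^(−kᵦd) ⇒ ln(φ₀ₐ/φ₀ᵦ) = (kₐ − kᵦ)·d
d = ln(0.55/0.7) / (0.38 − 0.58) = -0.2412 / -0.2 = 1.206 km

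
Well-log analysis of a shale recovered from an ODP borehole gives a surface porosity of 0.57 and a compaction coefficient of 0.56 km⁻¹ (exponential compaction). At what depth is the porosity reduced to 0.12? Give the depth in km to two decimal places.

Invert Athy's law: Z = ln(φ₀/φ) / β
Z = ln(0.57/0.12) / 0.56 = ln(4.75) / 0.56 = 1.5581 / 0.56 = 2.782 km

2.78 km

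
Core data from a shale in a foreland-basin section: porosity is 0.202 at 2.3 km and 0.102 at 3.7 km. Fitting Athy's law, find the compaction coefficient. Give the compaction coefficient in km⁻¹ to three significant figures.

0.488 km⁻¹

Athy: phi(d) = phi₀ e^(−cd) ⇒ phi₁/phi₂ = e^{c(d₂−d₁)} ⇒ c = ln(phi₁/phi₂)/(d₂−d₁)
c = ln(0.202/0.102) / (3.7 − 2.3) = ln(1.98) / 1.4 = 0.6833 / 1.4 = 0.4881 km⁻¹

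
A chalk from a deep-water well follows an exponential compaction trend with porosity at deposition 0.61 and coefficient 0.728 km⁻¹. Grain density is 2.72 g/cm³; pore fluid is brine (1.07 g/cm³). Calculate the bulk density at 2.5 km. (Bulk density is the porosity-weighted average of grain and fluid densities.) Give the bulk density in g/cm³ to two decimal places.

Porosity at depth: φ = 0.61·exp(−0.728×2.5) = 0.61×0.1620 = 0.0988
Bulk density: ρ_b = (1−φ)ρ_g + φ·ρ_f = 0.9012×2.72 + 0.0988×1.07
       = 2.451 + 0.106 = 2.557 g/cm³

2.56 g/cm³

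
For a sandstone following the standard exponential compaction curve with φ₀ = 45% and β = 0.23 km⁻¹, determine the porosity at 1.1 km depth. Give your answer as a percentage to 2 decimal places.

34.94%

φ = φ₀·exp(−β·Z) = 0.45 × exp(−0.23 × 1.1) = 0.45 × exp(−0.253)
  = 0.45 × 0.7765 = 0.3494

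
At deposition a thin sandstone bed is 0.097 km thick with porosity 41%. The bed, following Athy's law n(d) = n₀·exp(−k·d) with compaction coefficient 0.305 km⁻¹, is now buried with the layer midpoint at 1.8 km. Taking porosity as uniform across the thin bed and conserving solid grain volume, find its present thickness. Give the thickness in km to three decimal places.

0.075 km

Porosity at 1.8 km: n = 0.41·exp(−0.305×1.8) = 0.2368
Solid-volume conservation: h(1−n) = h₀(1−n₀) ⇒ h = h₀·(1−n₀)/(1−n)
h = 0.097 × (1 − 0.41)/(1 − 0.2368) = 0.097 × 0.7730 = 0.0750 km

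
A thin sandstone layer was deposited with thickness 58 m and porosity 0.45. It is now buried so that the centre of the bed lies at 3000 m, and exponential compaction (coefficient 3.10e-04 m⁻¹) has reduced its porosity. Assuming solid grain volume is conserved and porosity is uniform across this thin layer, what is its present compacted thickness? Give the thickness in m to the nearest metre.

39 m

Working in km (1 km = 1000 m; β in km⁻¹ = β in m⁻¹ × 1000):
Porosity at 3 km: φ = 0.45·exp(−0.31×3) = 0.1775
Solid-volume conservation: h(1−φ) = h₀(1−φ₀) ⇒ h = h₀·(1−φ₀)/(1−φ)
h = 0.058 × (1 − 0.45)/(1 − 0.1775) = 0.058 × 0.6687 = 0.0388 km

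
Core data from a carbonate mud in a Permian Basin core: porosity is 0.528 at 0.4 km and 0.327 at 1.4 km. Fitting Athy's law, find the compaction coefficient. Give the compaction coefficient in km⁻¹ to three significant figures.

0.479 km⁻¹

Athy: n(d) = n₀ e^(−cd) ⇒ n₁/n₂ = e^{c(d₂−d₁)} ⇒ c = ln(n₁/n₂)/(d₂−d₁)
c = ln(0.528/0.327) / (1.4 − 0.4) = ln(1.615) / 1 = 0.4791 / 1 = 0.4791 km⁻¹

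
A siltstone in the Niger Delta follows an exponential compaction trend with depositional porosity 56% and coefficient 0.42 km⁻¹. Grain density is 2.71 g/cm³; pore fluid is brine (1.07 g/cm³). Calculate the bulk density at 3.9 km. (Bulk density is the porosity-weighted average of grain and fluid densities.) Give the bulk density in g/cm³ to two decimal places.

Porosity at depth: phi = 0.56·exp(−0.42×3.9) = 0.56×0.1944 = 0.1088
Bulk density: ρ_b = (1−phi)ρ_g + phi·ρ_f = 0.8912×2.71 + 0.1088×1.07
       = 2.415 + 0.116 = 2.531 g/cm³

2.53 g/cm³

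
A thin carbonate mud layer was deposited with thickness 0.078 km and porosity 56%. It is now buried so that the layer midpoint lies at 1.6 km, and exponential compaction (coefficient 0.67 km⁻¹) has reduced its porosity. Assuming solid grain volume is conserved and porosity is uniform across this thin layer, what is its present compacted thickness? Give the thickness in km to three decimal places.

0.042 km

Porosity at 1.6 km: phi = 0.56·exp(−0.67×1.6) = 0.1917
Solid-volume conservation: h(1−phi) = h₀(1−phi₀) ⇒ h = h₀·(1−phi₀)/(1−phi)
h = 0.078 × (1 − 0.56)/(1 − 0.1917) = 0.078 × 0.5444 = 0.0425 km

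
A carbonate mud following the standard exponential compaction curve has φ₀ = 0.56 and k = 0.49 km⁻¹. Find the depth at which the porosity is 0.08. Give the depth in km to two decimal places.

3.97 km

Invert Athy's law: Z = ln(φ₀/φ) / k
Z = ln(0.56/0.08) / 0.49 = ln(7) / 0.49 = 1.9459 / 0.49 = 3.971 km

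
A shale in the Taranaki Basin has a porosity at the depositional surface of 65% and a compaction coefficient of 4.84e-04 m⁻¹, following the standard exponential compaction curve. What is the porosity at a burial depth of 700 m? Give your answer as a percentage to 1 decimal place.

Working in km (1 km = 1000 m; k in km⁻¹ = k in m⁻¹ × 1000):
n = n₀·exp(−k·d) = 0.65 × exp(−0.484 × 0.7) = 0.65 × exp(−0.3388)
  = 0.65 × 0.7126 = 0.4632

46.3%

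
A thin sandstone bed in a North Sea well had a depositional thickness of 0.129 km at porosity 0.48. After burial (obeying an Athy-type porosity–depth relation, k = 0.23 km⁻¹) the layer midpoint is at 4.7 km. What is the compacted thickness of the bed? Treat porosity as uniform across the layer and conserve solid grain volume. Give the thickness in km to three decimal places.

0.080 km

Porosity at 4.7 km: φ = 0.48·exp(−0.23×4.7) = 0.1628
Solid-volume conservation: h(1−φ) = h₀(1−φ₀) ⇒ h = h₀·(1−φ₀)/(1−φ)
h = 0.129 × (1 − 0.48)/(1 − 0.1628) = 0.129 × 0.6211 = 0.0801 km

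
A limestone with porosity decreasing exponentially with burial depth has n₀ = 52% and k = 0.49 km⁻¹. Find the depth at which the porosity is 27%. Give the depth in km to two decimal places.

1.34 km

Invert Athy's law: d = ln(n₀/n) / k
d = ln(0.52/0.27) / 0.49 = ln(1.926) / 0.49 = 0.6554 / 0.49 = 1.338 km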